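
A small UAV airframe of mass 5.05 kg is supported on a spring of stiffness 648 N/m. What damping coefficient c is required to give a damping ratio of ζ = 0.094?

c_c = 2√(k·m) = 2√(648.0 × 5.05) = 114.4 N·s/m.
c = ζ·c_c = 0.094 × 114.4 = 10.75 N·s/m.

10.8 N·s/m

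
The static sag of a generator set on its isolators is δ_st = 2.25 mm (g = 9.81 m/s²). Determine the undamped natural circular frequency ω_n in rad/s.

66.0 rad/s

ω_n = √(g/δ_st) = √(9.81/0.00225) = √4360 = 66.03 rad/s.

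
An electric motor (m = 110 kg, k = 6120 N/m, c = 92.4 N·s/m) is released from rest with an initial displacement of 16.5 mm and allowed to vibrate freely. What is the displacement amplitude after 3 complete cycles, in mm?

5.70 mm

ζ = c/(2√(km)) = 92.4/(2√(6120 × 110)) = 92.4/1641 = 0.05631.
Logarithmic decrement δ = 2πζ/√(1 − ζ²) = 2π × 0.05631/√(1 − 0.00317) = 0.3544.
After n cycles, x_n/x₀ = e^(−nδ), so x_3 = 16.5 × e^(−3 × 0.3544) = 16.5 × 0.3454 = 5.699 mm.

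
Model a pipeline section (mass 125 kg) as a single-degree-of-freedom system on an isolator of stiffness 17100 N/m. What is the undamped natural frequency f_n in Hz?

1.86 Hz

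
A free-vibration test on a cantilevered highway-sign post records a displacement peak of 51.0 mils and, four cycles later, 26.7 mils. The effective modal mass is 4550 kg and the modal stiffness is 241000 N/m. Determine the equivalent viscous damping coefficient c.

Logarithmic decrement δ = (1/n)·ln(x₀/x_n) = (1/4)·ln(51.0/26.7) = (1/4)·ln(1.910) = 0.1618.
ζ = δ/√(4π² + δ²) = 0.1618/√(39.48 + 0.0262) = 0.1618/6.285 = 0.02574.
c = ζ · 2√(km) = 0.02574 × 2√(241000 × 4550) = 0.02574 × 66230 = 1705 N·s/m.

1700 N·s/m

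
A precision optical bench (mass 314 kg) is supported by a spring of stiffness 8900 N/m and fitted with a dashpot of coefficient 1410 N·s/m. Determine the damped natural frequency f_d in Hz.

ω_n = √(k/m) = √(8900/314) = 5.324 rad/s.
Critical damping c_c = 2√(k·m) = 2√(8900 × 314) = 3343 N·s/m, so ζ = c/c_c = 1410/3343 = 0.4217.
ω_d = ω_n√(1 − ζ²) = 5.324 × √(1 − 0.178) = 4.827 rad/s.
f_d = ω_d/(2π) = 0.7683 Hz.

0.768 Hz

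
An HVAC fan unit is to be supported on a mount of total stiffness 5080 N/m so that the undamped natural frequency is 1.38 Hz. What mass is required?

ω_n = 2πf_n = 2π × 1.38 = 8.671 rad/s.
m = k/ω_n² = 5080/8.671² = 5080/75.18 = 67.57 kg.

67.6 kg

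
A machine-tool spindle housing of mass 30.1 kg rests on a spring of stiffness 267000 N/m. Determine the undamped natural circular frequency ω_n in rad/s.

94.2 rad/s

ω_n = √(k/m) = √(267000/30.1) = √8870 = 94.18 rad/s.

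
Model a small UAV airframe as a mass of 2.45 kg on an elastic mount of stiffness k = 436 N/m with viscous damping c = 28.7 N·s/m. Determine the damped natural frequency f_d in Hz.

1.91 Hz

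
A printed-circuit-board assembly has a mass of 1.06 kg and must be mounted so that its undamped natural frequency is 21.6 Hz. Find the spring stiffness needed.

19500 N/m

ω_n = 2πf_n = 2π × 21.6 = 135.7 rad/s.
k = m·ω_n² = 1.06 × 135.7² = 1.06 × 18420 = 19520 N/m.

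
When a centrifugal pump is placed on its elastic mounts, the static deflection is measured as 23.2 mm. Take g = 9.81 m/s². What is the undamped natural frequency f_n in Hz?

ω_n = √(g/δ_st) = √(9.81/0.0232) = √422.8 = 20.56 rad/s.
f_n = ω_n/(2π) = 20.56/6.283 = 3.273 Hz.

3.27 Hz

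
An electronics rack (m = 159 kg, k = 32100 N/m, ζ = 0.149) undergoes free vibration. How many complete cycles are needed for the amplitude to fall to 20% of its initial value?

2 cycles

Logarithmic decrement δ = 2πζ/√(1 − ζ²) = 2π × 0.1490/√(1 − 0.0222) = 0.9468.
x_n/x₀ = e^(−nδ) ≤ 0.2; take ln: n ≥ ln(1/0.2)/δ = 1.609/0.9468 = 1.700.
So 2 complete cycles are required.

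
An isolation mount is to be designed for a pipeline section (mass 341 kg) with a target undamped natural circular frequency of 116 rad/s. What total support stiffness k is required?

4590000 N/m

k = m·ω_n² = 341 × 116.0² = 341 × 13460 = 4588000 N/m.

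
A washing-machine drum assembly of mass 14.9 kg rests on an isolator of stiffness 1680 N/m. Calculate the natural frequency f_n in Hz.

ω_n = √(k/m) = √(1680/14.9) = √112.8 = 10.62 rad/s.
f_n = ω_n/(2π) = 10.62/6.283 = 1.690 Hz.

1.69 Hz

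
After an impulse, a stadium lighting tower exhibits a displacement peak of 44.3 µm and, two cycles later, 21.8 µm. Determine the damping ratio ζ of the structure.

Logarithmic decrement δ = (1/n)·ln(x₀/x_n) = (1/2)·ln(44.3/21.8) = (1/2)·ln(2.032) = 0.3545.
ζ = δ/√(4π² + δ²) = 0.3545/√(39.48 + 0.126) = 0.3545/6.293 = 0.05634.

0.0563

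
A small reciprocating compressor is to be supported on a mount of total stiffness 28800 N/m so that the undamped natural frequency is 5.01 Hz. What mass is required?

29.1 kg

ω_n = 2πf_n = 2π × 5.01 = 31.48 rad/s.
m = k/ω_n² = 28800/31.48² = 28800/990.9 = 29.06 kg.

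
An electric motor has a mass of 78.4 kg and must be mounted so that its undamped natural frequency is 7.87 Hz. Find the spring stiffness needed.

ω_n = 2πf_n = 2π × 7.87 = 49.45 rad/s.
k = m·ω_n² = 78.4 × 49.45² = 78.4 × 2445 = 191700 N/m.

192000 N/m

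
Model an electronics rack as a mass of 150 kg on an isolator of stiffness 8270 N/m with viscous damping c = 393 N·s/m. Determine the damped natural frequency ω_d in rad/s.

7.31 rad/s

ω_n = √(k/m) = √(8270/150) = 7.425 rad/s.
Critical damping c_c = 2√(k·m) = 2√(8270 × 150) = 2228 N·s/m, so ζ = c/c_c = 393/2228 = 0.1764.
ω_d = ω_n√(1 − ζ²) = 7.425 × √(1 − 0.0311) = 7.309 rad/s.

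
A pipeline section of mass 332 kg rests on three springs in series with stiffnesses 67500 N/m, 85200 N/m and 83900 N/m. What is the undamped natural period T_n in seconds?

Series springs: 1/k_eq = 1/67500 + 1/85200 + 1/83900 = 3.847×10^-5, so k_eq = 25990 N/m.
ω_n = √(k_eq/m) = √(25990/332) = √78.29 = 8.848 rad/s.
T_n = 2π/ω_n = 6.283/8.848 = 0.7101 s.

0.710 s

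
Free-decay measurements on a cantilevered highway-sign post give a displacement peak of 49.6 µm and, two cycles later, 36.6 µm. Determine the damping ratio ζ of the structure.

0.0242

Logarithmic decrement δ = (1/n)·ln(x₀/x_n) = (1/2)·ln(49.6/36.6) = (1/2)·ln(1.355) = 0.1520.
ζ = δ/√(4π² + δ²) = 0.1520/√(39.48 + 0.0231) = 0.1520/6.285 = 0.02418.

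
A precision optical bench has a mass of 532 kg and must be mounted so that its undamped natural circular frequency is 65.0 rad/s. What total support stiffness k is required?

2250000 N/m

k = m·ω_n² = 532 × 65.00² = 532 × 4225 = 2248000 N/m.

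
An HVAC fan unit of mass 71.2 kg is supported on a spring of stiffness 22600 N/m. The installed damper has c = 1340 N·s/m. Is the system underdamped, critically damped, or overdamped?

c_c = 2√(k·m) = 2537 N·s/m; ζ = c/c_c = 1340/2537 = 0.528.
Since ζ < 1 the system is underdamped.

underdamped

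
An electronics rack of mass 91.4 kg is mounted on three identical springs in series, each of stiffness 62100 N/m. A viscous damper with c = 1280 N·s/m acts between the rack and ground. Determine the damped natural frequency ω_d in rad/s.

13.3 rad/s

Series springs: 1/k_eq = 3/62100, so k_eq = 62100/3 = 20700 N/m.
ω_n = √(k_eq/m) = √(20700/91.4) = 15.05 rad/s.
Critical damping c_c = 2√(k_eq·m) = 2√(20700 × 91.4) = 2751 N·s/m, so ζ = c/c_c = 1280/2751 = 0.4653.
ω_d = ω_n√(1 − ζ²) = 15.05 × √(1 − 0.216) = 13.32 rad/s.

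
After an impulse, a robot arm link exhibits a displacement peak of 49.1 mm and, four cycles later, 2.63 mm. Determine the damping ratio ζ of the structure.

0.116

Logarithmic decrement δ = (1/n)·ln(x₀/x_n) = (1/4)·ln(49.1/2.63) = (1/4)·ln(18.67) = 0.7317.
ζ = δ/√(4π² + δ²) = 0.7317/√(39.48 + 0.535) = 0.7317/6.326 = 0.1157.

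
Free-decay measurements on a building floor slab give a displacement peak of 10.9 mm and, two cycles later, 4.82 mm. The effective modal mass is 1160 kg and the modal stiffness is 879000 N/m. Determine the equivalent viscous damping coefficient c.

Logarithmic decrement δ = (1/n)·ln(x₀/x_n) = (1/2)·ln(10.9/4.82) = (1/2)·ln(2.261) = 0.4080.
ζ = δ/√(4π² + δ²) = 0.4080/√(39.48 + 0.166) = 0.4080/6.296 = 0.06480.
c = ζ · 2√(km) = 0.06480 × 2√(879000 × 1160) = 0.06480 × 63860 = 4138 N·s/m.

4140 N·s/m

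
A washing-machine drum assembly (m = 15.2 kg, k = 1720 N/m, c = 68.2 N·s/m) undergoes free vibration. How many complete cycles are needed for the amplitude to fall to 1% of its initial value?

ζ = c/(2√(km)) = 68.2/(2√(1720 × 15.2)) = 68.2/323.4 = 0.2109.
Logarithmic decrement δ = 2πζ/√(1 − ζ²) = 2π × 0.2109/√(1 − 0.0445) = 1.356.
x_n/x₀ = e^(−nδ) ≤ 0.01; take ln: n ≥ ln(1/0.01)/δ = 4.605/1.356 = 3.397.
So 4 complete cycles are required.

4 cycles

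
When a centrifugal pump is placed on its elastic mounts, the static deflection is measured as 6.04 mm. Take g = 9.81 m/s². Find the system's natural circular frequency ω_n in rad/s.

40.3 rad/s

ω_n = √(g/δ_st) = √(9.81/0.00604) = √1624 = 40.30 rad/s.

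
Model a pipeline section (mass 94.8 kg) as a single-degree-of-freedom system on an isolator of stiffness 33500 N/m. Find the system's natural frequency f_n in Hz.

2.99 Hz

ω_n = √(k/m) = √(33500/94.8) = √353.4 = 18.80 rad/s.
f_n = ω_n/(2π) = 18.80/6.283 = 2.992 Hz.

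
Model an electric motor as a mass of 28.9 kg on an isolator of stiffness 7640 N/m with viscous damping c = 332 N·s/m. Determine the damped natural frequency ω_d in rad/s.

15.2 rad/s

ω_n = √(k/m) = √(7640/28.9) = 16.26 rad/s.
Critical damping c_c = 2√(k·m) = 2√(7640 × 28.9) = 939.8 N·s/m, so ζ = c/c_c = 332/939.8 = 0.3533.
ω_d = ω_n√(1 − ζ²) = 16.26 × √(1 − 0.125) = 15.21 rad/s.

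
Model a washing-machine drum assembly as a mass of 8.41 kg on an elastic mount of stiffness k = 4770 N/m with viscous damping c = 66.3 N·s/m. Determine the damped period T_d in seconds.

0.268 s

ω_n = √(k/m) = √(4770/8.41) = 23.82 rad/s.
Critical damping c_c = 2√(k·m) = 2√(4770 × 8.41) = 400.6 N·s/m, so ζ = c/c_c = 66.3/400.6 = 0.1655.
ω_d = ω_n√(1 − ζ²) = 23.82 × √(1 − 0.0274) = 23.49 rad/s.
T_d = 2π/ω_d = 0.2675 s.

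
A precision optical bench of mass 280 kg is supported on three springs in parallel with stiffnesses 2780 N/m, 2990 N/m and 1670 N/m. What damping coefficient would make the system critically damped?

Parallel springs add: k_eq = 2780 + 2990 + 1670 = 7440 N/m.
c_c = 2√(k_eq·m) = 2√(7440 × 280) = 2 × 1443 = 2887 N·s/m.

2890 N·s/m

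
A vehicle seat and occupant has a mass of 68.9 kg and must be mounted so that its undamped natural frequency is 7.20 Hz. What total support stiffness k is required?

ω_n = 2πf_n = 2π × 7.20 = 45.24 rad/s.
k = m·ω_n² = 68.9 × 45.24² = 68.9 × 2047 = 141000 N/m.

141000 N/m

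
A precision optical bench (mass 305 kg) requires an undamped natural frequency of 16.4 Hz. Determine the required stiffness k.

3240000 N/m

ω_n = 2πf_n = 2π × 16.4 = 103.0 rad/s.
k = m·ω_n² = 305 × 103.0² = 305 × 10620 = 3239000 N/m.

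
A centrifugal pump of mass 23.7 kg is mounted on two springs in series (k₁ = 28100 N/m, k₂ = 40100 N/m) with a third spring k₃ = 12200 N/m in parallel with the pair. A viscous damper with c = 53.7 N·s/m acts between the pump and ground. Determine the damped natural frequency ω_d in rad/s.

34.8 rad/s

Series pair: k_s = k₁k₂/(k₁+k₂) = (28100)(40100)/(28100 + 40100) = 16520 N/m. In parallel with k₃: k_eq = 16520 + 12200 = 28720 N/m.
ω_n = √(k_eq/m) = √(28720/23.7) = 34.81 rad/s.
Critical damping c_c = 2√(k_eq·m) = 2√(28720 × 23.7) = 1650 N·s/m, so ζ = c/c_c = 53.7/1650 = 0.03254.
ω_d = ω_n√(1 − ζ²) = 34.81 × √(1 − 0.00106) = 34.79 rad/s.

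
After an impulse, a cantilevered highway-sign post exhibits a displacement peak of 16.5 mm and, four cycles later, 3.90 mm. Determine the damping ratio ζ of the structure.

Logarithmic decrement δ = (1/n)·ln(x₀/x_n) = (1/4)·ln(16.5/3.90) = (1/4)·ln(4.231) = 0.3606.
ζ = δ/√(4π² + δ²) = 0.3606/√(39.48 + 0.130) = 0.3606/6.294 = 0.05730.

0.0573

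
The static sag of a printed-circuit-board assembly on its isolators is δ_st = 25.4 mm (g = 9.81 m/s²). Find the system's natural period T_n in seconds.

ω_n = √(g/δ_st) = √(9.81/0.0254) = √386.2 = 19.65 rad/s.
T_n = 2π/ω_n = 6.283/19.65 = 0.3197 s.

0.320 s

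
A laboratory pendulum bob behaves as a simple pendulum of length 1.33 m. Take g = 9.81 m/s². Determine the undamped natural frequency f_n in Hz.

0.432 Hz

For a simple pendulum ω_n = √(g/L) = √(9.81/1.33) = √7.376 = 2.716 rad/s.
f_n = ω_n/(2π) = 2.716/6.283 = 0.4322 Hz.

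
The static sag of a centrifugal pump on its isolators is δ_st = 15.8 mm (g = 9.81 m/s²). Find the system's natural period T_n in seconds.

ω_n = √(g/δ_st) = √(9.81/0.0158) = √620.9 = 24.92 rad/s.
T_n = 2π/ω_n = 6.283/24.92 = 0.2522 s.

0.252 s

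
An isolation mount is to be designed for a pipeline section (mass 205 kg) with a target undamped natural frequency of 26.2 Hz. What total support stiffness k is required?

5560000 N/m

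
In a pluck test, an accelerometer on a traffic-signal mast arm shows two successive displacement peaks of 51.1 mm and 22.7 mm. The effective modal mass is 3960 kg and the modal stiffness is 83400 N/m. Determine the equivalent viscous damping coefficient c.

Logarithmic decrement δ = (1/n)·ln(x₀/x_n) = (1/1)·ln(51.1/22.7) = (1/1)·ln(2.251) = 0.8114.
ζ = δ/√(4π² + δ²) = 0.8114/√(39.48 + 0.658) = 0.8114/6.335 = 0.1281.
c = ζ · 2√(km) = 0.1281 × 2√(83400 × 3960) = 0.1281 × 36350 = 4655 N·s/m.

4660 N·s/m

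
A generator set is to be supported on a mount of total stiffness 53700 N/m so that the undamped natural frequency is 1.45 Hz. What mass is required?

647 kg

ω_n = 2πf_n = 2π × 1.45 = 9.111 rad/s.
m = k/ω_n² = 53700/9.111² = 53700/83.00 = 647.0 kg.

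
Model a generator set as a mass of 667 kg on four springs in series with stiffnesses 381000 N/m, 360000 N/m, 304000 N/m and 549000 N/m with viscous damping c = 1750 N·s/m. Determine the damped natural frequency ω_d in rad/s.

Series springs: 1/k_eq = 1/381000 + 1/360000 + 1/304000 + 1/549000 = 1.051×10^-5, so k_eq = 95120 N/m.
ω_n = √(k_eq/m) = √(95120/667) = 11.94 rad/s.
Critical damping c_c = 2√(k_eq·m) = 2√(95120 × 667) = 15930 N·s/m, so ζ = c/c_c = 1750/15930 = 0.1099.
ω_d = ω_n√(1 − ζ²) = 11.94 × √(1 − 0.0121) = 11.87 rad/s.

11.9 rad/s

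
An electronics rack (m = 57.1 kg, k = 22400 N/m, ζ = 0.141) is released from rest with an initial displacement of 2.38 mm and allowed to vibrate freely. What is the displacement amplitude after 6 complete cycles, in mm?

Logarithmic decrement δ = 2πζ/√(1 − ζ²) = 2π × 0.1410/√(1 − 0.0199) = 0.8949.
After n cycles, x_n/x₀ = e^(−nδ), so x_6 = 2.38 × e^(−6 × 0.8949) = 2.38 × 0.004658 = 0.01109 mm.

0.0111 mm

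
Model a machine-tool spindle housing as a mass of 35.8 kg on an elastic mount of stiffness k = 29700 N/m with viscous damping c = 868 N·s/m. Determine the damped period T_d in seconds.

ω_n = √(k/m) = √(29700/35.8) = 28.80 rad/s.
Critical damping c_c = 2√(k·m) = 2√(29700 × 35.8) = 2062 N·s/m, so ζ = c/c_c = 868/2062 = 0.4209.
ω_d = ω_n√(1 − ζ²) = 28.80 × √(1 − 0.177) = 26.13 rad/s.
T_d = 2π/ω_d = 0.2405 s.

0.240 s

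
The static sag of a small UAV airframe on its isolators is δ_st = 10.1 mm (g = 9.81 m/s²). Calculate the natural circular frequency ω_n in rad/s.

31.2 rad/s

ω_n = √(g/δ_st) = √(9.81/0.0101) = √971.3 = 31.17 rad/s.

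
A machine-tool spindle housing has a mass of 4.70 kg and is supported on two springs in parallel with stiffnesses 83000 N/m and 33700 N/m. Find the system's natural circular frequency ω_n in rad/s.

Parallel springs add: k_eq = 83000 + 33700 = 116700 N/m.
ω_n = √(k_eq/m) = √(116700/4.70) = √24830 = 157.6 rad/s.

158 rad/s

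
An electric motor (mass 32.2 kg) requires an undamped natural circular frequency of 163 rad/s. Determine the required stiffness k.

856000 N/m

k = m·ω_n² = 32.2 × 163.0² = 32.2 × 26570 = 855500 N/m.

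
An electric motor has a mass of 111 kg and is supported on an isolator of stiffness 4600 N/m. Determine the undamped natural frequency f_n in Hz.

1.02 Hz

ω_n = √(k/m) = √(4600/111) = √41.44 = 6.438 rad/s.
f_n = ω_n/(2π) = 6.438/6.283 = 1.025 Hz.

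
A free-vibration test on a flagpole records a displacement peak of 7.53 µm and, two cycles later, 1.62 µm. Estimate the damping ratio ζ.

Logarithmic decrement δ = (1/n)·ln(x₀/x_n) = (1/2)·ln(7.53/1.62) = (1/2)·ln(4.648) = 0.7682.
ζ = δ/√(4π² + δ²) = 0.7682/√(39.48 + 0.590) = 0.7682/6.330 = 0.1214.

0.121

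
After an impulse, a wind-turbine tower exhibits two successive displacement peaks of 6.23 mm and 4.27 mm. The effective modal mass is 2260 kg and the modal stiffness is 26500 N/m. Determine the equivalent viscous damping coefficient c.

929 N·s/m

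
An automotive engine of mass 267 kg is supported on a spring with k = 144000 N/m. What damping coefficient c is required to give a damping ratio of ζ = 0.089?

1100 N·s/m

c_c = 2√(k·m) = 2√(144000 × 267) = 12400 N·s/m.
c = ζ·c_c = 0.089 × 12400 = 1104 N·s/m.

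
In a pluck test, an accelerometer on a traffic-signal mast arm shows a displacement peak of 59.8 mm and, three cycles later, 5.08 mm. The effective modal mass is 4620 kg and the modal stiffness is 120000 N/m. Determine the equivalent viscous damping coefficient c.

6110 N·s/m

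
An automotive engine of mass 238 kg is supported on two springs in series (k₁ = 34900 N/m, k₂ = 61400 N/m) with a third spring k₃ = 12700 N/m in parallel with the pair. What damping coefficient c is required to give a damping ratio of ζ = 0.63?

Series pair: k_s = k₁k₂/(k₁+k₂) = (34900)(61400)/(34900 + 61400) = 22250 N/m. In parallel with k₃: k_eq = 22250 + 12700 = 34950 N/m.
c_c = 2√(k_eq·m) = 2√(34950 × 238) = 5768 N·s/m.
c = ζ·c_c = 0.63 × 5768 = 3634 N·s/m.

3630 N·s/m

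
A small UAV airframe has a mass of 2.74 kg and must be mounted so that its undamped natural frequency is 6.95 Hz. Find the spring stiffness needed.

ω_n = 2πf_n = 2π × 6.95 = 43.67 rad/s.
k = m·ω_n² = 2.74 × 43.67² = 2.74 × 1907 = 5225 N/m.

5220 N/m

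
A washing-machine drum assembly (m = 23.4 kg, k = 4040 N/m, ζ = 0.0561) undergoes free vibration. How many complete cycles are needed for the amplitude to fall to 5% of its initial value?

9 cycles

Logarithmic decrement δ = 2πζ/√(1 − ζ²) = 2π × 0.05610/√(1 − 0.00315) = 0.3530.
x_n/x₀ = e^(−nδ) ≤ 0.05; take ln: n ≥ ln(1/0.05)/δ = 2.996/0.3530 = 8.485.
So 9 complete cycles are required.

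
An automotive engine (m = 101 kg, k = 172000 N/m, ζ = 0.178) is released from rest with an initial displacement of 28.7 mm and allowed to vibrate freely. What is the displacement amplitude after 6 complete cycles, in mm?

0.0314 mm

Logarithmic decrement δ = 2πζ/√(1 − ζ²) = 2π × 0.1780/√(1 − 0.0317) = 1.137.
After n cycles, x_n/x₀ = e^(−nδ), so x_6 = 28.7 × e^(−6 × 1.137) = 28.7 × 0.001092 = 0.03135 mm.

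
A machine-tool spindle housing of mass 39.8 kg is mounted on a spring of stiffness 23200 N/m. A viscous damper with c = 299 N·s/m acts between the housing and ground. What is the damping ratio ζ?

0.156

ω_n = √(k/m) = √(23200/39.8) = 24.14 rad/s.
Critical damping c_c = 2√(k·m) = 2√(23200 × 39.8) = 1922 N·s/m, so ζ = c/c_c = 299/1922 = 0.1556.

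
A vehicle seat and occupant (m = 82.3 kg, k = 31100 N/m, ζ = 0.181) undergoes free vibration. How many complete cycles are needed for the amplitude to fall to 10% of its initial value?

Logarithmic decrement δ = 2πζ/√(1 − ζ²) = 2π × 0.1810/√(1 − 0.0328) = 1.156.
x_n/x₀ = e^(−nδ) ≤ 0.1; take ln: n ≥ ln(1/0.1)/δ = 2.303/1.156 = 1.991.
So 2 complete cycles are required.

2 cycles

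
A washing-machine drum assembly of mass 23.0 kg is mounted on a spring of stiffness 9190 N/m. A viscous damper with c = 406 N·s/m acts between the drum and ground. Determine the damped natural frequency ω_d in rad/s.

17.9 rad/s

ω_n = √(k/m) = √(9190/23.0) = 19.99 rad/s.
Critical damping c_c = 2√(k·m) = 2√(9190 × 23.0) = 919.5 N·s/m, so ζ = c/c_c = 406/919.5 = 0.4415.
ω_d = ω_n√(1 − ζ²) = 19.99 × √(1 − 0.195) = 17.94 rad/s.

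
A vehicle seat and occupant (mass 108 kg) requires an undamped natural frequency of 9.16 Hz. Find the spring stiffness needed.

358000 N/m

ω_n = 2πf_n = 2π × 9.16 = 57.55 rad/s.
k = m·ω_n² = 108 × 57.55² = 108 × 3312 = 357700 N/m.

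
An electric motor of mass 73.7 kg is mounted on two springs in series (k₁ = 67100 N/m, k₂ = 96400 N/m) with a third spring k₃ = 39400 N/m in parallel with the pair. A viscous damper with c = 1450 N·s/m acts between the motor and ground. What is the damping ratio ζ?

Series pair: k_s = k₁k₂/(k₁+k₂) = (67100)(96400)/(67100 + 96400) = 39560 N/m. In parallel with k₃: k_eq = 39560 + 39400 = 78960 N/m.
ω_n = √(k_eq/m) = √(78960/73.7) = 32.73 rad/s.
Critical damping c_c = 2√(k_eq·m) = 2√(78960 × 73.7) = 4825 N·s/m, so ζ = c/c_c = 1450/4825 = 0.3005.

0.301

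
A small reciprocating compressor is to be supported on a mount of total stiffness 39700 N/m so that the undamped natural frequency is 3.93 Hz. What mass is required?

ω_n = 2πf_n = 2π × 3.93 = 24.69 rad/s.
m = k/ω_n² = 39700/24.69² = 39700/609.7 = 65.11 kg.

65.1 kg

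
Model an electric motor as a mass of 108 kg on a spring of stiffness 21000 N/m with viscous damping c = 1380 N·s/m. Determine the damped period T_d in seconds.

0.507 s

ω_n = √(k/m) = √(21000/108) = 13.94 rad/s.
Critical damping c_c = 2√(k·m) = 2√(21000 × 108) = 3012 N·s/m, so ζ = c/c_c = 1380/3012 = 0.4582.
ω_d = ω_n√(1 − ζ²) = 13.94 × √(1 − 0.210) = 12.39 rad/s.
T_d = 2π/ω_d = 0.5069 s.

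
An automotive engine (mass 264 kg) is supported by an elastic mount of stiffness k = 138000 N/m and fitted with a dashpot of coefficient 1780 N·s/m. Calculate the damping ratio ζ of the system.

0.147

ω_n = √(k/m) = √(138000/264) = 22.86 rad/s.
Critical damping c_c = 2√(k·m) = 2√(138000 × 264) = 12070 N·s/m, so ζ = c/c_c = 1780/12070 = 0.1475.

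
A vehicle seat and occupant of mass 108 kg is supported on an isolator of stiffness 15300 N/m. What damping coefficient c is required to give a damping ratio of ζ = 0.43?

c_c = 2√(k·m) = 2√(15300 × 108) = 2571 N·s/m.
c = ζ·c_c = 0.43 × 2571 = 1105 N·s/m.

1110 N·s/m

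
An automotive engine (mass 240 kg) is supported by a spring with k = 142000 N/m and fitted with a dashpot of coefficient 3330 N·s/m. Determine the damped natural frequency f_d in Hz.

3.71 Hz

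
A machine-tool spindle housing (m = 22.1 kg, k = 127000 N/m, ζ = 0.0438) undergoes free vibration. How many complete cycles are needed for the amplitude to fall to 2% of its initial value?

Logarithmic decrement δ = 2πζ/√(1 − ζ²) = 2π × 0.04380/√(1 − 0.00192) = 0.2755.
x_n/x₀ = e^(−nδ) ≤ 0.02; take ln: n ≥ ln(1/0.02)/δ = 3.912/0.2755 = 14.20.
So 15 complete cycles are required.

15 cycles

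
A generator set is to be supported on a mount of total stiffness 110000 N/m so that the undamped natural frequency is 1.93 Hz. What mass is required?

748 kg

ω_n = 2πf_n = 2π × 1.93 = 12.13 rad/s.
m = k/ω_n² = 110000/12.13² = 110000/147.1 = 748.0 kg.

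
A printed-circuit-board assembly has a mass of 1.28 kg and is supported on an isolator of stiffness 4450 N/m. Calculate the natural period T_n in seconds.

0.107 s

ω_n = √(k/m) = √(4450/1.28) = √3477 = 58.96 rad/s.
T_n = 2π/ω_n = 6.283/58.96 = 0.1066 s.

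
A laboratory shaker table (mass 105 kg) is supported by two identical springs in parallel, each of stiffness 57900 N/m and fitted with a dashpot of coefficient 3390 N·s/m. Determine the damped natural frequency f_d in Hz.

4.62 Hz

Parallel springs add: k_eq = 2 × 57900 = 115800 N/m.
ω_n = √(k_eq/m) = √(115800/105) = 33.21 rad/s.
Critical damping c_c = 2√(k_eq·m) = 2√(115800 × 105) = 6974 N·s/m, so ζ = c/c_c = 3390/6974 = 0.4861.
ω_d = ω_n√(1 − ζ²) = 33.21 × √(1 − 0.236) = 29.02 rad/s.
f_d = ω_d/(2π) = 4.619 Hz.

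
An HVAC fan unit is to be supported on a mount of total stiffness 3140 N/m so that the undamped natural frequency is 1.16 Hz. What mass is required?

59.1 kg

ω_n = 2πf_n = 2π × 1.16 = 7.288 rad/s.
m = k/ω_n² = 3140/7.288² = 3140/53.12 = 59.11 kg.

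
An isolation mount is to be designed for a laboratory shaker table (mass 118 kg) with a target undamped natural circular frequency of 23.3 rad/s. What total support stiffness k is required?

64100 N/m

k = m·ω_n² = 118 × 23.30² = 118 × 542.9 = 64060 N/m.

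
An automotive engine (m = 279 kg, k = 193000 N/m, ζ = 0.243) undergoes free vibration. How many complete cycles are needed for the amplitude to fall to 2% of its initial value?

Logarithmic decrement δ = 2πζ/√(1 − ζ²) = 2π × 0.2430/√(1 − 0.0590) = 1.574.
x_n/x₀ = e^(−nδ) ≤ 0.02; take ln: n ≥ ln(1/0.02)/δ = 3.912/1.574 = 2.485.
So 3 complete cycles are required.

3 cycles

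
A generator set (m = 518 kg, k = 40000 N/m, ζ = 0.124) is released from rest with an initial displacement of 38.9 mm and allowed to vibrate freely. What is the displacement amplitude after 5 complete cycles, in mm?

0.767 mm

Logarithmic decrement δ = 2πζ/√(1 − ζ²) = 2π × 0.1240/√(1 − 0.0154) = 0.7852.
After n cycles, x_n/x₀ = e^(−nδ), so x_5 = 38.9 × e^(−5 × 0.7852) = 38.9 × 0.01972 = 0.7673 mm.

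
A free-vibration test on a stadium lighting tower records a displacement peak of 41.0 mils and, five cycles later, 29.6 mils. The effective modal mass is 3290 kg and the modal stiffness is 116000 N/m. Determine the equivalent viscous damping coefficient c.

405 N·s/m

Logarithmic decrement δ = (1/n)·ln(x₀/x_n) = (1/5)·ln(41.0/29.6) = (1/5)·ln(1.385) = 0.06516.
ζ = δ/√(4π² + δ²) = 0.06516/√(39.48 + 0.00425) = 0.06516/6.284 = 0.01037.
c = ζ · 2√(km) = 0.01037 × 2√(116000 × 3290) = 0.01037 × 39070 = 405.2 N·s/m.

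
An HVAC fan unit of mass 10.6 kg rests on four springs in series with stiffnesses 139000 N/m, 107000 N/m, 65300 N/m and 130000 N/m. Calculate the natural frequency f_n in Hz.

7.77 Hz

Series springs: 1/k_eq = 1/139000 + 1/107000 + 1/65300 + 1/130000 = 3.955×10^-5, so k_eq = 25290 N/m.
ω_n = √(k_eq/m) = √(25290/10.6) = √2386 = 48.84 rad/s.
f_n = ω_n/(2π) = 48.84/6.283 = 7.773 Hz.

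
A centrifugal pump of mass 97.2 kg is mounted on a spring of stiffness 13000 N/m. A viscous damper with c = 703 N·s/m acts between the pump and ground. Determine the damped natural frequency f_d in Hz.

1.75 Hz

ω_n = √(k/m) = √(13000/97.2) = 11.56 rad/s.
Critical damping c_c = 2√(k·m) = 2√(13000 × 97.2) = 2248 N·s/m, so ζ = c/c_c = 703/2248 = 0.3127.
ω_d = ω_n√(1 − ζ²) = 11.56 × √(1 − 0.0978) = 10.98 rad/s.
f_d = ω_d/(2π) = 1.748 Hz.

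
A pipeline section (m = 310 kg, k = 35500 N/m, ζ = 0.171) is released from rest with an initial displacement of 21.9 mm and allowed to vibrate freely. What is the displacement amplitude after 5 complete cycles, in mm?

0.0939 mm

Logarithmic decrement δ = 2πζ/√(1 − ζ²) = 2π × 0.1710/√(1 − 0.0292) = 1.090.
After n cycles, x_n/x₀ = e^(−nδ), so x_5 = 21.9 × e^(−5 × 1.090) = 21.9 × 0.004286 = 0.09386 mm.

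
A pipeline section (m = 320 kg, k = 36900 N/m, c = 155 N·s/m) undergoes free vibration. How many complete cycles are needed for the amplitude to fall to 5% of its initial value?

22 cycles

ζ = c/(2√(km)) = 155/(2√(36900 × 320)) = 155/6873 = 0.02255.
Logarithmic decrement δ = 2πζ/√(1 − ζ²) = 2π × 0.02255/√(1 − 0.000509) = 0.1417.
x_n/x₀ = e^(−nδ) ≤ 0.05; take ln: n ≥ ln(1/0.05)/δ = 2.996/0.1417 = 21.13.
So 22 complete cycles are required.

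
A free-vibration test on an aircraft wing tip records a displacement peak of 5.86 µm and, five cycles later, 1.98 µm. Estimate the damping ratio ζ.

0.0345

Logarithmic decrement δ = (1/n)·ln(x₀/x_n) = (1/5)·ln(5.86/1.98) = (1/5)·ln(2.960) = 0.2170.
ζ = δ/√(4π² + δ²) = 0.2170/√(39.48 + 0.0471) = 0.2170/6.287 = 0.03452.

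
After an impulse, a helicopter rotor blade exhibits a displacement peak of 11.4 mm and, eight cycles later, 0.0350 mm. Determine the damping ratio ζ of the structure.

0.114

Logarithmic decrement δ = (1/n)·ln(x₀/x_n) = (1/8)·ln(11.4/0.0350) = (1/8)·ln(325.7) = 0.7233.
ζ = δ/√(4π² + δ²) = 0.7233/√(39.48 + 0.523) = 0.7233/6.325 = 0.1144.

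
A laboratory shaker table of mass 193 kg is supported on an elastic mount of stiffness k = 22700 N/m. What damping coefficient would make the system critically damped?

4190 N·s/m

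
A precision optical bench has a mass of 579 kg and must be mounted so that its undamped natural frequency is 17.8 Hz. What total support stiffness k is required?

7240000 N/m

ω_n = 2πf_n = 2π × 17.8 = 111.8 rad/s.
k = m·ω_n² = 579 × 111.8² = 579 × 12510 = 7242000 N/m.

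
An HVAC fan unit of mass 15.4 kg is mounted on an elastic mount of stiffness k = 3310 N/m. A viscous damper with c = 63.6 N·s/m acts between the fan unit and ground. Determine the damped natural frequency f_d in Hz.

2.31 Hz

ω_n = √(k/m) = √(3310/15.4) = 14.66 rad/s.
Critical damping c_c = 2√(k·m) = 2√(3310 × 15.4) = 451.5 N·s/m, so ζ = c/c_c = 63.6/451.5 = 0.1408.
ω_d = ω_n√(1 − ζ²) = 14.66 × √(1 − 0.0198) = 14.51 rad/s.
f_d = ω_d/(2π) = 2.310 Hz.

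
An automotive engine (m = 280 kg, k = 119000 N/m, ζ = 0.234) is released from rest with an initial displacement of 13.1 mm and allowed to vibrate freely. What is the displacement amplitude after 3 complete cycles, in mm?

0.140 mm

Logarithmic decrement δ = 2πζ/√(1 − ζ²) = 2π × 0.2340/√(1 − 0.0548) = 1.512.
After n cycles, x_n/x₀ = e^(−nδ), so x_3 = 13.1 × e^(−3 × 1.512) = 13.1 × 0.01071 = 0.1403 mm.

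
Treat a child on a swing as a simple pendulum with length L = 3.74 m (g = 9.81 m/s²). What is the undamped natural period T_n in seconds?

For a simple pendulum ω_n = √(g/L) = √(9.81/3.74) = √2.623 = 1.620 rad/s.
T_n = 2π/ω_n = 6.283/1.620 = 3.880 s.

3.88 s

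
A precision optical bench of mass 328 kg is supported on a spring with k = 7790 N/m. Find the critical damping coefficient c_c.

3200 N·s/m

c_c = 2√(k·m) = 2√(7790 × 328) = 2 × 1598 = 3197 N·s/m.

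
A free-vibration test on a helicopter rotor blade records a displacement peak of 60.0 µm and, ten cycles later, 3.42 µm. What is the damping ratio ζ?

Logarithmic decrement δ = (1/n)·ln(x₀/x_n) = (1/10)·ln(60.0/3.42) = (1/10)·ln(17.54) = 0.2865.
ζ = δ/√(4π² + δ²) = 0.2865/√(39.48 + 0.0821) = 0.2865/6.290 = 0.04555.

0.0455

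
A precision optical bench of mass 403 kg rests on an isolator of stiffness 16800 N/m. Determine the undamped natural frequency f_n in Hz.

ω_n = √(k/m) = √(16800/403) = √41.69 = 6.457 rad/s.
f_n = ω_n/(2π) = 6.457/6.283 = 1.028 Hz.

1.03 Hz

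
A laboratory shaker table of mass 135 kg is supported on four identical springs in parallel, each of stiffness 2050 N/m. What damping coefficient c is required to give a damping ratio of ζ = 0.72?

1520 N·s/m

Parallel springs add: k_eq = 4 × 2050 = 8200 N/m.
c_c = 2√(k_eq·m) = 2√(8200 × 135) = 2104 N·s/m.
c = ζ·c_c = 0.72 × 2104 = 1515 N·s/m.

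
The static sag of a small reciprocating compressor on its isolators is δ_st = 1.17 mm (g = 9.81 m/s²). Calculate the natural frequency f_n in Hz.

ω_n = √(g/δ_st) = √(9.81/0.00117) = √8385 = 91.57 rad/s.
f_n = ω_n/(2π) = 91.57/6.283 = 14.57 Hz.

14.6 Hz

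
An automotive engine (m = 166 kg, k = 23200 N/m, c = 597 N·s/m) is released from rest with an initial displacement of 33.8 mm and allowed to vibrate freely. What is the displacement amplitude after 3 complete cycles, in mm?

1.86 mm

ζ = c/(2√(km)) = 597/(2√(23200 × 166)) = 597/3925 = 0.1521.
Logarithmic decrement δ = 2πζ/√(1 − ζ²) = 2π × 0.1521/√(1 − 0.0231) = 0.9670.
After n cycles, x_n/x₀ = e^(−nδ), so x_3 = 33.8 × e^(−3 × 0.9670) = 33.8 × 0.05497 = 1.858 mm.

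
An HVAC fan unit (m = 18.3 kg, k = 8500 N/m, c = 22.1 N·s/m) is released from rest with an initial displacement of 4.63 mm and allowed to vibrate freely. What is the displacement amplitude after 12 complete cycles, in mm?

ζ = c/(2√(km)) = 22.1/(2√(8500 × 18.3)) = 22.1/788.8 = 0.02802.
Logarithmic decrement δ = 2πζ/√(1 − ζ²) = 2π × 0.02802/√(1 − 0.000785) = 0.1761.
After n cycles, x_n/x₀ = e^(−nδ), so x_12 = 4.63 × e^(−12 × 0.1761) = 4.63 × 0.1208 = 0.5595 mm.

0.559 mm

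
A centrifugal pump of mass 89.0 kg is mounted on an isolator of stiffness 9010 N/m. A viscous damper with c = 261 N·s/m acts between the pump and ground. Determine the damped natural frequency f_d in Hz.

ω_n = √(k/m) = √(9010/89.0) = 10.06 rad/s.
Critical damping c_c = 2√(k·m) = 2√(9010 × 89.0) = 1791 N·s/m, so ζ = c/c_c = 261/1791 = 0.1457.
ω_d = ω_n√(1 − ζ²) = 10.06 × √(1 − 0.0212) = 9.954 rad/s.
f_d = ω_d/(2π) = 1.584 Hz.

1.58 Hz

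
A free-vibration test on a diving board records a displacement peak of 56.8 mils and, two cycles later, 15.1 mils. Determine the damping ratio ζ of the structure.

0.105

Logarithmic decrement δ = (1/n)·ln(x₀/x_n) = (1/2)·ln(56.8/15.1) = (1/2)·ln(3.762) = 0.6624.
ζ = δ/√(4π² + δ²) = 0.6624/√(39.48 + 0.439) = 0.6624/6.318 = 0.1048.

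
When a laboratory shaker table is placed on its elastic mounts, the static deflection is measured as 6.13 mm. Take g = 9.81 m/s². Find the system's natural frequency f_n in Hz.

ω_n = √(g/δ_st) = √(9.81/0.00613) = √1600 = 40.00 rad/s.
f_n = ω_n/(2π) = 40.00/6.283 = 6.367 Hz.

6.37 Hz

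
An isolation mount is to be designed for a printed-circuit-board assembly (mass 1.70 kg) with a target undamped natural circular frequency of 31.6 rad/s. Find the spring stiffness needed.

k = m·ω_n² = 1.70 × 31.60² = 1.70 × 998.6 = 1698 N/m.

1700 N/m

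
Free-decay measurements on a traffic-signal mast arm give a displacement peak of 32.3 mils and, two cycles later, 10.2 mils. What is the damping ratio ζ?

0.0913

Logarithmic decrement δ = (1/n)·ln(x₀/x_n) = (1/2)·ln(32.3/10.2) = (1/2)·ln(3.167) = 0.5763.
ζ = δ/√(4π² + δ²) = 0.5763/√(39.48 + 0.332) = 0.5763/6.310 = 0.09134.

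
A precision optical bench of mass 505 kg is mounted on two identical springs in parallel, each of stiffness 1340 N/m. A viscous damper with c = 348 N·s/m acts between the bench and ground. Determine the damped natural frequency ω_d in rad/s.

2.28 rad/s

Parallel springs add: k_eq = 2 × 1340 = 2680 N/m.
ω_n = √(k_eq/m) = √(2680/505) = 2.304 rad/s.
Critical damping c_c = 2√(k_eq·m) = 2√(2680 × 505) = 2327 N·s/m, so ζ = c/c_c = 348/2327 = 0.1496.
ω_d = ω_n√(1 − ζ²) = 2.304 × √(1 − 0.0224) = 2.278 rad/s.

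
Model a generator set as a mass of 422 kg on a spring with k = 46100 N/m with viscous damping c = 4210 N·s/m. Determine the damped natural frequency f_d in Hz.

ω_n = √(k/m) = √(46100/422) = 10.45 rad/s.
Critical damping c_c = 2√(k·m) = 2√(46100 × 422) = 8821 N·s/m, so ζ = c/c_c = 4210/8821 = 0.4772.
ω_d = ω_n√(1 − ζ²) = 10.45 × √(1 − 0.228) = 9.185 rad/s.
f_d = ω_d/(2π) = 1.462 Hz.

1.46 Hz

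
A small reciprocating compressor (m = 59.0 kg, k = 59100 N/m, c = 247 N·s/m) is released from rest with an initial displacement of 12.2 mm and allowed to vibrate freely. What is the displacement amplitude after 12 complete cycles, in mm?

0.0824 mm

ζ = c/(2√(km)) = 247/(2√(59100 × 59.0)) = 247/3735 = 0.06614.
Logarithmic decrement δ = 2πζ/√(1 − ζ²) = 2π × 0.06614/√(1 − 0.00437) = 0.4165.
After n cycles, x_n/x₀ = e^(−nδ), so x_12 = 12.2 × e^(−12 × 0.4165) = 12.2 × 0.006754 = 0.08240 mm.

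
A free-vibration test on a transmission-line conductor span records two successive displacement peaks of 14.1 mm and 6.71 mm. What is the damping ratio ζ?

0.117

Logarithmic decrement δ = (1/n)·ln(x₀/x_n) = (1/1)·ln(14.1/6.71) = (1/1)·ln(2.101) = 0.7426.
ζ = δ/√(4π² + δ²) = 0.7426/√(39.48 + 0.551) = 0.7426/6.327 = 0.1174.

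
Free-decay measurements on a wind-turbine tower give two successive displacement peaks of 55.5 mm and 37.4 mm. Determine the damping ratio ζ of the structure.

Logarithmic decrement δ = (1/n)·ln(x₀/x_n) = (1/1)·ln(55.5/37.4) = (1/1)·ln(1.484) = 0.3947.
ζ = δ/√(4π² + δ²) = 0.3947/√(39.48 + 0.156) = 0.3947/6.296 = 0.06270.

0.0627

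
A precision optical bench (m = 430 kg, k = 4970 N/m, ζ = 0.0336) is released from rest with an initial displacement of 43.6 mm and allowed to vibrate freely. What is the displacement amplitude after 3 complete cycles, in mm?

Logarithmic decrement δ = 2πζ/√(1 − ζ²) = 2π × 0.03360/√(1 − 0.00113) = 0.2112.
After n cycles, x_n/x₀ = e^(−nδ), so x_3 = 43.6 × e^(−3 × 0.2112) = 43.6 × 0.5306 = 23.14 mm.

23.1 mm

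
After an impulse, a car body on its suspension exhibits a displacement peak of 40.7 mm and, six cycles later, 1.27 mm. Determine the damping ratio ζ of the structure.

0.0916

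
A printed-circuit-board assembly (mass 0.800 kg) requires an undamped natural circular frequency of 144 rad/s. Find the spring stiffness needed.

k = m·ω_n² = 0.800 × 144.0² = 0.800 × 20740 = 16590 N/m.

16600 N/m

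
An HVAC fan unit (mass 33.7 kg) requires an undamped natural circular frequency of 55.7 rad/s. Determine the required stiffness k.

105000 N/m

k = m·ω_n² = 33.7 × 55.70² = 33.7 × 3102 = 104600 N/m.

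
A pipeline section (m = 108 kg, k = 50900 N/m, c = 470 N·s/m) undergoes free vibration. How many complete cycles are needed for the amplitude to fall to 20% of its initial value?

3 cycles

ζ = c/(2√(km)) = 470/(2√(50900 × 108)) = 470/4689 = 0.1002.
Logarithmic decrement δ = 2πζ/√(1 − ζ²) = 2π × 0.1002/√(1 − 0.0100) = 0.6330.
x_n/x₀ = e^(−nδ) ≤ 0.2; take ln: n ≥ ln(1/0.2)/δ = 1.609/0.6330 = 2.543.
So 3 complete cycles are required.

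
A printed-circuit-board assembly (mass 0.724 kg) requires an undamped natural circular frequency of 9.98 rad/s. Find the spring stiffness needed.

72.1 N/m

k = m·ω_n² = 0.724 × 9.980² = 0.724 × 99.60 = 72.11 N/m.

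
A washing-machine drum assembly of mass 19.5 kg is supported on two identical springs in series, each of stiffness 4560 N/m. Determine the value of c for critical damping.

422 N·s/m

Series springs: 1/k_eq = 2/4560, so k_eq = 4560/2 = 2280 N/m.
c_c = 2√(k_eq·m) = 2√(2280 × 19.5) = 2 × 210.9 = 421.7 N·s/m.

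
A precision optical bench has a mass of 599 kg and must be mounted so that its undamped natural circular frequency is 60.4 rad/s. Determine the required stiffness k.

k = m·ω_n² = 599 × 60.40² = 599 × 3648 = 2185000 N/m.

2190000 N/m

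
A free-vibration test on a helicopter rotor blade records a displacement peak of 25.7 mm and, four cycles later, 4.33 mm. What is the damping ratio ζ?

Logarithmic decrement δ = (1/n)·ln(x₀/x_n) = (1/4)·ln(25.7/4.33) = (1/4)·ln(5.935) = 0.4452.
ζ = δ/√(4π² + δ²) = 0.4452/√(39.48 + 0.198) = 0.4452/6.299 = 0.07068.

0.0707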